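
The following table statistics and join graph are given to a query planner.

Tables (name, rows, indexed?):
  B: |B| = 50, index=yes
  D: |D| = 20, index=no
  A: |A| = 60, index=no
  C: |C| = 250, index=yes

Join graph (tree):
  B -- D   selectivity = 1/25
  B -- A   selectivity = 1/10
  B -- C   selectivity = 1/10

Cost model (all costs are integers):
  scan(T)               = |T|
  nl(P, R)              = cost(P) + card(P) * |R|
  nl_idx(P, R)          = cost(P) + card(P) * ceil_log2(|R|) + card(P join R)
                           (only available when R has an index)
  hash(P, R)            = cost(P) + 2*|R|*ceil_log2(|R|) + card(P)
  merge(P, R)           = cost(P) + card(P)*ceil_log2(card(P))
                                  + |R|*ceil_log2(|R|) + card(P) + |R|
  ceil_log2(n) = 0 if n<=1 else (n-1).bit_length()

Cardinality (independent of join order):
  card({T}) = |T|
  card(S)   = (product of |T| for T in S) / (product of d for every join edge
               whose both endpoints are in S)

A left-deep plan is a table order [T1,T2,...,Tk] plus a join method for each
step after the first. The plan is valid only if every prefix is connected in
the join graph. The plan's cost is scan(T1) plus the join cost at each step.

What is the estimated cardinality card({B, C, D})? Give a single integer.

1000

Tables in S: B(50), C(250), D(20)
Edges inside S: B-D(d=25), B-C(d=10)
numerator = 50 * 250 * 20 = 250000
denominator = 25 * 10 = 250
card(S) = 250000 / 250 = 1000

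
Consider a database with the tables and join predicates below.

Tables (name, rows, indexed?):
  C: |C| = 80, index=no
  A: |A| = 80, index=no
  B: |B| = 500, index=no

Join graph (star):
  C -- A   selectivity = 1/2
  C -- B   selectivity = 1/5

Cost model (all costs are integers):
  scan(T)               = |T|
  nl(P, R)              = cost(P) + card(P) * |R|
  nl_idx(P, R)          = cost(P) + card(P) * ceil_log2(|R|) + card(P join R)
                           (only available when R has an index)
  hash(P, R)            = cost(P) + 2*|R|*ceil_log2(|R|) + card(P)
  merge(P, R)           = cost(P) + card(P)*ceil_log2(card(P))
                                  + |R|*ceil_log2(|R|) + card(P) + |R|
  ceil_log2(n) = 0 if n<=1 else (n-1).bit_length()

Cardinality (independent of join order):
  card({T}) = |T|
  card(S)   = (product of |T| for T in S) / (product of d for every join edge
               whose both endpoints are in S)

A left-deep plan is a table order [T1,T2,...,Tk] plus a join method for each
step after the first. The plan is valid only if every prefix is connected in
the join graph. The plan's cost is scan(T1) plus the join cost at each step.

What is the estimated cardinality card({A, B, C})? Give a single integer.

320000

Tables in S: A(80), B(500), C(80)
Edges inside S: C-A(d=2), C-B(d=5)
numerator = 80 * 500 * 80 = 3200000
denominator = 2 * 5 = 10
card(S) = 3200000 / 10 = 320000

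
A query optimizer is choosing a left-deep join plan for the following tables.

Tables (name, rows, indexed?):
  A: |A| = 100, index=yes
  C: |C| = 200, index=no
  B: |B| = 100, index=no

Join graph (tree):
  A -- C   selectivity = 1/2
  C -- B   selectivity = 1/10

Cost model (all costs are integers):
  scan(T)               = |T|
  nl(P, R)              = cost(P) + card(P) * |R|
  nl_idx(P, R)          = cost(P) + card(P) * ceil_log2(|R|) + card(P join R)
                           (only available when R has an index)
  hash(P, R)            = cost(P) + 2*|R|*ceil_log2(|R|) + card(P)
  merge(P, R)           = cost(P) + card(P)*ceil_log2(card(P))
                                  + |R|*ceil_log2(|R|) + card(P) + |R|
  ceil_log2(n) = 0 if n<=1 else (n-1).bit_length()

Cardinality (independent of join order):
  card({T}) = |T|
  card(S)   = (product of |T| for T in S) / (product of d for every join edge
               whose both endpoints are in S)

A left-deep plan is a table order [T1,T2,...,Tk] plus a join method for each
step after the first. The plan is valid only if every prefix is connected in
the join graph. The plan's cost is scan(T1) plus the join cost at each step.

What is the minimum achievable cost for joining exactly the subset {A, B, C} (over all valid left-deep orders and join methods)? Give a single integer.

5200

Selinger DP over subsets of {A,B,C}:
  {A}: scan cost=100, card=100
  {C}: scan cost=200, card=200
  {B}: scan cost=100, card=100
  {AC}: card=10000; try (A,hash)→1800, (C,merge)→2700, (A,merge)→2800, (C,hash)→3400, (A,nl_idx)→11600, (C,nl)→20100 …(+1); best=1800 via (A,hash)
  {BC}: card=2000; try (B,hash)→1800, (C,merge)→2700, (B,merge)→2800, (C,hash)→3400, (C,nl)→20100, (B,nl)→20200; best=1800 via (B,hash)
  {ABC}: card=100000; try (A,hash)→5200, (B,hash)→13200, (A,merge)→26600, (A,nl_idx)→115800, (B,merge)→152600, (A,nl)→201800 …(+1); best=5200 via (A,hash)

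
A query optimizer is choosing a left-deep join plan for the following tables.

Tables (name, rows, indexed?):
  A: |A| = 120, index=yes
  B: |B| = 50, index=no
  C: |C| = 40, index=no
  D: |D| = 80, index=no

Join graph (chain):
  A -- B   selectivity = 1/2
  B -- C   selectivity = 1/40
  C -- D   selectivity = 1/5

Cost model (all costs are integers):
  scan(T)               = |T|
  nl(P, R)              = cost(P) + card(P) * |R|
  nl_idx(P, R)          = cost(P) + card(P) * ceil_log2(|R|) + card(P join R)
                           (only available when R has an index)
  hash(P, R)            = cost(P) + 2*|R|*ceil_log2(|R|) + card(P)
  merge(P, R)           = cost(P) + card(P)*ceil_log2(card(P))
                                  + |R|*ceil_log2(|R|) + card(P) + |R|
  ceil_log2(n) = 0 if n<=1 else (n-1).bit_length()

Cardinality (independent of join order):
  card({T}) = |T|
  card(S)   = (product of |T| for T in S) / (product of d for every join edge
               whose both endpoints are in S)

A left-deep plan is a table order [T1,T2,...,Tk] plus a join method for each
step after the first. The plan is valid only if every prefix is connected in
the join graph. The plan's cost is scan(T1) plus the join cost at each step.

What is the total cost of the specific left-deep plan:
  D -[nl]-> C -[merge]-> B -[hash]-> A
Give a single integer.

13150

step 1: scan D: cost=80, card=80
step 2: join C via nl
    card(P join C) = 80*40/(5) = 640
    cost = 80 + 80*40 = 3280
step 3: join B via merge
    card(P join B) = 640*50/(40) = 800
    cost = 3280 + 640*10 + 50*6 + 640 + 50 = 10670
step 4: join A via hash
    card(P join A) = 800*120/(2) = 48000
    cost = 10670 + 2*120*7 + 800 = 13150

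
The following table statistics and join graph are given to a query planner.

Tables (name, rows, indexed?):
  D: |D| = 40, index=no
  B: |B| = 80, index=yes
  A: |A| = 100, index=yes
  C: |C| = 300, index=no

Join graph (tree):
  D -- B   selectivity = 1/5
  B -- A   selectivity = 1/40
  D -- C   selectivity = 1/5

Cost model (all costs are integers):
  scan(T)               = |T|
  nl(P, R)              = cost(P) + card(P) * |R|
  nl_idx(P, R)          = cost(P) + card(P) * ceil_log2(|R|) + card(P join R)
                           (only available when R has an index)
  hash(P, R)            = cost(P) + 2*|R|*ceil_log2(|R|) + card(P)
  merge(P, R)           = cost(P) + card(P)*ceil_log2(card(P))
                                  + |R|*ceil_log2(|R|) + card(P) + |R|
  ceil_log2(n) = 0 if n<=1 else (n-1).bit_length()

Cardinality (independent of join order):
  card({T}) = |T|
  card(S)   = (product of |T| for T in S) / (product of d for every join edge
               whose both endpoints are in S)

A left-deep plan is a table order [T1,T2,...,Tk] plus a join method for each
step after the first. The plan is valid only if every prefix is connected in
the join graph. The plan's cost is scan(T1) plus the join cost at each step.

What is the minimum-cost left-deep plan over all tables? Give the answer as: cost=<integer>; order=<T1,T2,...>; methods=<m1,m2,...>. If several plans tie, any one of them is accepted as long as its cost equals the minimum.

Selinger DP (subsets sized 1..n):
  {D}: scan cost=40, card=40
  {B}: scan cost=80, card=80
  {A}: scan cost=100, card=100
  {C}: scan cost=300, card=300
  {BD}: card=640; try (D,hash)→640, (B,merge)→960, (B,nl_idx)→960, (D,merge)→1000, (B,hash)→1200, (B,nl)→3240 …(+1); best=640 via (D,hash)
  {CD}: card=2400; try (D,hash)→1080, (C,merge)→3320, (D,merge)→3580, (C,hash)→5480, (C,nl)→12040, (D,nl)→12300; best=1080 via (D,hash)
  {AB}: card=200; try (A,nl_idx)→840, (B,nl_idx)→1000, (B,hash)→1320, (A,merge)→1520, (B,merge)→1540, (A,hash)→1560 …(+2); best=840 via (A,nl_idx)
  {ABD}: card=1600; try (D,hash)→1520, (A,hash)→2680, (D,merge)→2920, (A,nl_idx)→6720, (A,merge)→8480, (D,nl)→8840 …(+1); best=1520 via (D,hash)
  {BCD}: card=38400; try (B,hash)→4600, (C,hash)→6680, (C,merge)→10680, (B,merge)→32920, (B,nl_idx)→56280, (C,nl)→192640 …(+1); best=4600 via (B,hash)
  {ABCD}: card=96000; try (C,hash)→8520, (C,merge)→23720, (A,hash)→44400, (A,nl_idx)→369400, (C,nl)→481520, (A,merge)→658200 …(+1); best=8520 via (C,hash)

cost=8520; order=B,A,D,C; methods=nl_idx,hash,hash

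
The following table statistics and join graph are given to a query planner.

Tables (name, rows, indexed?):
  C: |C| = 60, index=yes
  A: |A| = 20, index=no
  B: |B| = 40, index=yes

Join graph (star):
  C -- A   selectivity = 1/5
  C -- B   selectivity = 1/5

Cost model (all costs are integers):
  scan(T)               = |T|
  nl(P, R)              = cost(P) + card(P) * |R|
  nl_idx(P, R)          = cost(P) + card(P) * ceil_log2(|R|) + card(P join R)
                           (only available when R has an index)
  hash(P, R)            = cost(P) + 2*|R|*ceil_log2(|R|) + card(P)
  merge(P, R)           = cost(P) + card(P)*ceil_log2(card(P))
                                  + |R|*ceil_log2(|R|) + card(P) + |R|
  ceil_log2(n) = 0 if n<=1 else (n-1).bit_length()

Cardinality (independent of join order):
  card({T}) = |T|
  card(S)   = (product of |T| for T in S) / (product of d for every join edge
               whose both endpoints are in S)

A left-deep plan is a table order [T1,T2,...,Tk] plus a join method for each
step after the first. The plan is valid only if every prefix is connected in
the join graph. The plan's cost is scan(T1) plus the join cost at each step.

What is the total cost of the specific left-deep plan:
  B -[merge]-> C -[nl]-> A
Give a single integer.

step 1: scan B: cost=40, card=40
step 2: join C via merge
    card(P join C) = 40*60/(5) = 480
    cost = 40 + 40*6 + 60*6 + 40 + 60 = 740
step 3: join A via nl
    card(P join A) = 480*20/(5) = 1920
    cost = 740 + 480*20 = 10340

10340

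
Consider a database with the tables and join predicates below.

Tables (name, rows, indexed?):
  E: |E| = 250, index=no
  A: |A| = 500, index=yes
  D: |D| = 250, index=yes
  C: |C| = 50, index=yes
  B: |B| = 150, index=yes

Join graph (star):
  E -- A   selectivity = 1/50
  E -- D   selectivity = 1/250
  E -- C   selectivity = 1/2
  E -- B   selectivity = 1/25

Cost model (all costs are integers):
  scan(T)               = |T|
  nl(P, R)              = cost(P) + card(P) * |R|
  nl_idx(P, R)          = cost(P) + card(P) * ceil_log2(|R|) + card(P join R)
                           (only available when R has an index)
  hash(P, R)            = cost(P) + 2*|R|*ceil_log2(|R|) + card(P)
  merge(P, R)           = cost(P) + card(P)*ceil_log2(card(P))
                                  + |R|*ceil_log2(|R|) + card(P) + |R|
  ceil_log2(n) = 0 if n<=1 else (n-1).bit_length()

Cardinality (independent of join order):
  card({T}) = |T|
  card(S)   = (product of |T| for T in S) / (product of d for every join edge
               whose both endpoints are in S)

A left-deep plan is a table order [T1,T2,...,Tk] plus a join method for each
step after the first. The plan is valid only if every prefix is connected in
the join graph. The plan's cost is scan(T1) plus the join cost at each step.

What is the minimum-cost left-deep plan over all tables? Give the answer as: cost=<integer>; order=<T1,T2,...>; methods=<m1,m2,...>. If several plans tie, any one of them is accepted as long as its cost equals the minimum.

cost=27750; order=E,D,A,B,C; methods=nl_idx,nl_idx,hash,hash

Selinger DP (subsets sized 1..n):
  {E}: scan cost=250, card=250
  {A}: scan cost=500, card=500
  {D}: scan cost=250, card=250
  {C}: scan cost=50, card=50
  {B}: scan cost=150, card=150
  {AE}: card=2500; try (E,hash)→5000, (A,nl_idx)→5000, (A,merge)→7500, (E,merge)→7750, (A,hash)→9500, (A,nl)→125250 …(+1); best=5000 via (E,hash)
  {DE}: card=250; try (D,nl_idx)→2500, (E,hash)→4500, (D,hash)→4500, (E,merge)→4750, (D,merge)→4750, (E,nl)→62750 …(+1); best=2500 via (D,nl_idx)
  {CE}: card=6250; try (C,hash)→1100, (E,merge)→2650, (C,merge)→2850, (E,hash)→4100, (C,nl_idx)→8000, (E,nl)→12550 …(+1); best=1100 via (C,hash)
  {BE}: card=1500; try (B,hash)→2900, (E,merge)→3750, (B,nl_idx)→3750, (B,merge)→3850, (E,hash)→4300, (E,nl)→37650 …(+1); best=2900 via (B,hash)
  {ADE}: card=2500; try (A,nl_idx)→7250, (A,merge)→9750, (D,hash)→11500, (A,hash)→11750, (D,nl_idx)→27500, (D,merge)→39750 …(+2); best=7250 via (A,nl_idx)
  {ACE}: card=62500; try (C,hash)→8100, (A,hash)→16350, (C,merge)→37850, (C,nl_idx)→82500, (A,merge)→93600, (A,nl_idx)→119850 …(+2); best=8100 via (C,hash)
  {ABE}: card=15000; try (B,hash)→9900, (A,hash)→13400, (A,merge)→25900, (A,nl_idx)→31400, (B,merge)→38850, (B,nl_idx)→40000 …(+2); best=9900 via (B,hash)
  {CDE}: card=6250; try (C,hash)→3350, (C,merge)→5100, (C,nl_idx)→10250, (D,hash)→11350, (C,nl)→15000, (D,nl_idx)→57350 …(+2); best=3350 via (C,hash)
  {BDE}: card=1500; try (B,hash)→5150, (B,nl_idx)→6000, (B,merge)→6100, (D,hash)→8400, (D,nl_idx)→16400, (D,merge)→23150 …(+2); best=5150 via (B,hash)
  {BCE}: card=37500; try (C,hash)→5000, (B,hash)→9750, (C,merge)→21250, (C,nl_idx)→49400, (C,nl)→77900, (B,nl_idx)→88600 …(+2); best=5000 via (C,hash)
  {ACDE}: card=62500; try (C,hash)→10350, (A,hash)→18600, (C,merge)→40100, (D,hash)→74600, (C,nl_idx)→84750, (A,merge)→95850 …(+6); best=10350 via (C,hash)
  {ABDE}: card=15000; try (B,hash)→12150, (A,hash)→15650, (A,merge)→28150, (D,hash)→28900, (A,nl_idx)→33650, (B,merge)→41100 …(+6); best=12150 via (B,hash)
  {ABCE}: card=375000; try (C,hash)→25500, (A,hash)→51500, (B,hash)→73000, (C,merge)→235250, (C,nl_idx)→474900, (A,merge)→647500 …(+6); best=25500 via (C,hash)
  {BCDE}: card=37500; try (C,hash)→7250, (B,hash)→12000, (C,merge)→23500, (D,hash)→46500, (C,nl_idx)→51650, (C,nl)→80150 …(+6); best=7250 via (C,hash)
  {ABCDE}: card=375000; try (C,hash)→27750, (A,hash)→53750, (B,hash)→75250, (C,merge)→237500, (D,hash)→404500, (C,nl_idx)→477150 …(+10); best=27750 via (C,hash)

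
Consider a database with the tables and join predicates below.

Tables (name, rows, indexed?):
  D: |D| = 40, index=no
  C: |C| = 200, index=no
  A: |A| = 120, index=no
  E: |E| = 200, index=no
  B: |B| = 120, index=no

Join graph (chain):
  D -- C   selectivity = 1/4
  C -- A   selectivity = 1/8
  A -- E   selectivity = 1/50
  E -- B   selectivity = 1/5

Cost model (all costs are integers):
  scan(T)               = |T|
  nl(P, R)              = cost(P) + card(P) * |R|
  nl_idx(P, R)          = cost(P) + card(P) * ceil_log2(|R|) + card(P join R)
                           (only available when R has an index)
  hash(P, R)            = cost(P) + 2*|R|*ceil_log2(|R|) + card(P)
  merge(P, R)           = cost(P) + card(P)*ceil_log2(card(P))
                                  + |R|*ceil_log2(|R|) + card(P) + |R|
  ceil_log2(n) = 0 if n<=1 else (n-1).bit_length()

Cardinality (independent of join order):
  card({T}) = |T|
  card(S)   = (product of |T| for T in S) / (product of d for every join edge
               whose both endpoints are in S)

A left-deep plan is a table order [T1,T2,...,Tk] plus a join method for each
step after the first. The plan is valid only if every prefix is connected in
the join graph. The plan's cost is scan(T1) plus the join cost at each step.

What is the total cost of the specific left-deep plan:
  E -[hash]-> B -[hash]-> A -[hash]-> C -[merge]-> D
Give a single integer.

5783560

step 1: scan E: cost=200, card=200
step 2: join B via hash
    card(P join B) = 200*120/(5) = 4800
    cost = 200 + 2*120*7 + 200 = 2080
step 3: join A via hash
    card(P join A) = 4800*120/(50) = 11520
    cost = 2080 + 2*120*7 + 4800 = 8560
step 4: join C via hash
    card(P join C) = 11520*200/(8) = 288000
    cost = 8560 + 2*200*8 + 11520 = 23280
step 5: join D via merge
    card(P join D) = 288000*40/(4) = 2880000
    cost = 23280 + 288000*19 + 40*6 + 288000 + 40 = 5783560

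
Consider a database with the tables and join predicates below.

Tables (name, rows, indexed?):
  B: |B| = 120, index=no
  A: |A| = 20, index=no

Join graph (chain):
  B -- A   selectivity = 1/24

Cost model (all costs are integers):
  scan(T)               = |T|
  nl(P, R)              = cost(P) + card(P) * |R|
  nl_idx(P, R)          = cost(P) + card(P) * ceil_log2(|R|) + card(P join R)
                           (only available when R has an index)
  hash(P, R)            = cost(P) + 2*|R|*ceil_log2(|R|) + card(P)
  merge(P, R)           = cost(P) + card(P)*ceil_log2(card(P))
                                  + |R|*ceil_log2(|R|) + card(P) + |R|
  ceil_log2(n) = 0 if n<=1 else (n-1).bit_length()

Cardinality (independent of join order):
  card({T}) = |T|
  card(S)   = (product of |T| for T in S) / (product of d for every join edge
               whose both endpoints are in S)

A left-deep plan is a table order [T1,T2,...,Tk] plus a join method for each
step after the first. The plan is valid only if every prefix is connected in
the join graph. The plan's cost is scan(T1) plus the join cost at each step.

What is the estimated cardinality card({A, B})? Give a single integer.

Tables in S: A(20), B(120)
Edges inside S: B-A(d=24)
numerator = 20 * 120 = 2400
denominator = 24 = 24
card(S) = 2400 / 24 = 100

100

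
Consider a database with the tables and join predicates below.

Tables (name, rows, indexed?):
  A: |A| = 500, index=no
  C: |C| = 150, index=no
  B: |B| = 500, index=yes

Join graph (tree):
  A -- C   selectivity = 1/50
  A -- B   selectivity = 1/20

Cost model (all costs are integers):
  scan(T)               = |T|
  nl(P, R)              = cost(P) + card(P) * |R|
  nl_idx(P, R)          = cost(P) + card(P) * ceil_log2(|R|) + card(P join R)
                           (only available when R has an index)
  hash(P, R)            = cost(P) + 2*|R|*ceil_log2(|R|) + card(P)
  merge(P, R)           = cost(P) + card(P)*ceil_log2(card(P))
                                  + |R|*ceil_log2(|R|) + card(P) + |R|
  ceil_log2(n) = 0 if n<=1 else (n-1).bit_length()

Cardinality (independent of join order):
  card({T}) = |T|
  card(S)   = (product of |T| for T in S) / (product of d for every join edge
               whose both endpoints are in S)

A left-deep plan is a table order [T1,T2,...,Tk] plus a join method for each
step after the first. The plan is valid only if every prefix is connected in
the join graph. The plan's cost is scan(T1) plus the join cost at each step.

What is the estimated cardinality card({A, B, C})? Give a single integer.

Tables in S: A(500), B(500), C(150)
Edges inside S: A-C(d=50), A-B(d=20)
numerator = 500 * 500 * 150 = 37500000
denominator = 50 * 20 = 1000
card(S) = 37500000 / 1000 = 37500

37500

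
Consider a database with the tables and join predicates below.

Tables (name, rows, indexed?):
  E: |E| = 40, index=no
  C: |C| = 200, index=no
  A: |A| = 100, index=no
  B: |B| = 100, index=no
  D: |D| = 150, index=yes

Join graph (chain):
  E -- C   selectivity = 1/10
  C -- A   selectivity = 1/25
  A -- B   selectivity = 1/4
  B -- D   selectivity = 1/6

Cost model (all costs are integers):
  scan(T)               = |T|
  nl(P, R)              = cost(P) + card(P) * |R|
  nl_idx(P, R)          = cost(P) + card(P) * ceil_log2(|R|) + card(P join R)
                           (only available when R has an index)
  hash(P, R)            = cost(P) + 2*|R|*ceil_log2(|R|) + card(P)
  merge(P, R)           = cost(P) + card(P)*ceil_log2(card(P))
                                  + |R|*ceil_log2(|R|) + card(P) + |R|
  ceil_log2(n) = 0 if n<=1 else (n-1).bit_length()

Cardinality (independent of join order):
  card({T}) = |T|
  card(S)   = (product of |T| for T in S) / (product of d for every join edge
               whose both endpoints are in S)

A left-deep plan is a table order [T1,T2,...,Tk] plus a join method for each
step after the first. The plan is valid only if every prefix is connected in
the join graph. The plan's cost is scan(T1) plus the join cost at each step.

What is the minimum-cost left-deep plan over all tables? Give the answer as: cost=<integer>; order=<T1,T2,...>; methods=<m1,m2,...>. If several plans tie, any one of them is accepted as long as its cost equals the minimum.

Selinger DP (subsets sized 1..n):
  {E}: scan cost=40, card=40
  {C}: scan cost=200, card=200
  {A}: scan cost=100, card=100
  {B}: scan cost=100, card=100
  {D}: scan cost=150, card=150
  {CE}: card=800; try (E,hash)→880, (C,merge)→2120, (E,merge)→2280, (C,hash)→3280, (C,nl)→8040, (E,nl)→8200; best=880 via (E,hash)
  {AC}: card=800; try (A,hash)→1800, (C,merge)→2700, (A,merge)→2800, (C,hash)→3400, (C,nl)→20100, (A,nl)→20200; best=1800 via (A,hash)
  {AB}: card=2500; try (B,hash)→1600, (A,hash)→1600, (B,merge)→1700, (A,merge)→1700, (B,nl)→10100, (A,nl)→10100; best=1600 via (B,hash)
  {BD}: card=2500; try (B,hash)→1700, (D,merge)→2250, (B,merge)→2300, (D,hash)→2600, (D,nl_idx)→3400, (D,nl)→15100 …(+1); best=1700 via (B,hash)
  {ACE}: card=3200; try (E,hash)→3080, (A,hash)→3080, (A,merge)→10480, (E,merge)→10880, (E,nl)→33800, (A,nl)→80880; best=3080 via (E,hash)
  {ABC}: card=20000; try (B,hash)→4000, (C,hash)→7300, (B,merge)→11400, (C,merge)→35900, (B,nl)→81800, (C,nl)→501600; best=4000 via (B,hash)
  {ABD}: card=62500; try (A,hash)→5600, (D,hash)→6500, (A,merge)→35000, (D,merge)→35450, (D,nl_idx)→84100, (A,nl)→251700 …(+1); best=5600 via (A,hash)
  {ABCE}: card=80000; try (B,hash)→7680, (E,hash)→24480, (B,merge)→45480, (B,nl)→323080, (E,merge)→324280, (E,nl)→804000; best=7680 via (B,hash)
  {ABCD}: card=500000; try (D,hash)→26400, (C,hash)→71300, (D,merge)→325350, (D,nl_idx)→664000, (C,merge)→1069900, (D,nl)→3004000 …(+1); best=26400 via (D,hash)
  {ABCDE}: card=2000000; try (D,hash)→90080, (E,hash)→526880, (D,merge)→1449030, (D,nl_idx)→2647680, (E,merge)→10026680, (D,nl)→12007680 …(+1); best=90080 via (D,hash)

cost=90080; order=C,A,E,B,D; methods=hash,hash,hash,hash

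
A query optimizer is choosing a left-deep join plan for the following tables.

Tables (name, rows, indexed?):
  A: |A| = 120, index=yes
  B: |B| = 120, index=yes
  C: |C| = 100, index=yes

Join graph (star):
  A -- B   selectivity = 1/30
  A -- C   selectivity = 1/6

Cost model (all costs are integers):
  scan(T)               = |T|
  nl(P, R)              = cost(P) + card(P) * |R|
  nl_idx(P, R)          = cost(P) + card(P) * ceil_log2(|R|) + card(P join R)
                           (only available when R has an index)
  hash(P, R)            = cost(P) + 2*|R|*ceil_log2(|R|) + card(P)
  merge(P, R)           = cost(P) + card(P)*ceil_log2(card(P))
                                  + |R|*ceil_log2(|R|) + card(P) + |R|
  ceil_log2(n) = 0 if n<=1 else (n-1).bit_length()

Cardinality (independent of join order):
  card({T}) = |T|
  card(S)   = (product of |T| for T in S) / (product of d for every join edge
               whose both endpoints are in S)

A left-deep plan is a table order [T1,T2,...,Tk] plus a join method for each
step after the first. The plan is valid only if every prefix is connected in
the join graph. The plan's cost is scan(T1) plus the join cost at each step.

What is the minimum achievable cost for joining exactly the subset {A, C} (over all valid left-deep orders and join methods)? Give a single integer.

1640

Selinger DP over subsets of {A,C}:
  {A}: scan cost=120, card=120
  {C}: scan cost=100, card=100
  {AC}: card=2000; try (C,hash)→1640, (A,merge)→1860, (C,merge)→1880, (A,hash)→1880, (A,nl_idx)→2800, (C,nl_idx)→2960 …(+2); best=1640 via (C,hash)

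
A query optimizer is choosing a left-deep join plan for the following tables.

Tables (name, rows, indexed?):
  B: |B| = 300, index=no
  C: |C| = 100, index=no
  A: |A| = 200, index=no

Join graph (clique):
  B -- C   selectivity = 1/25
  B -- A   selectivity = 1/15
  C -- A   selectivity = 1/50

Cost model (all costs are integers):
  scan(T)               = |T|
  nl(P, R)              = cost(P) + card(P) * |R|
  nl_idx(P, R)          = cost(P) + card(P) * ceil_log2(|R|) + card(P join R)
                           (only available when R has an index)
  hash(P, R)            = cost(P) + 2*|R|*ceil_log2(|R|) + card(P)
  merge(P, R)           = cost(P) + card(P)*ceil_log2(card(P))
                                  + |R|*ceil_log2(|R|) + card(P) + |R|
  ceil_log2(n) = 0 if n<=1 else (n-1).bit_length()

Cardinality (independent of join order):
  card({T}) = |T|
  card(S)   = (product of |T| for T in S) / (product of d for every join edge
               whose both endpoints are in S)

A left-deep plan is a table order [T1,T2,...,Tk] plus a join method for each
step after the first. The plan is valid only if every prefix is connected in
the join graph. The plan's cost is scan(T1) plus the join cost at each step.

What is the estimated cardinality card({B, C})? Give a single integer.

Tables in S: B(300), C(100)
Edges inside S: B-C(d=25)
numerator = 300 * 100 = 30000
denominator = 25 = 25
card(S) = 30000 / 25 = 1200

1200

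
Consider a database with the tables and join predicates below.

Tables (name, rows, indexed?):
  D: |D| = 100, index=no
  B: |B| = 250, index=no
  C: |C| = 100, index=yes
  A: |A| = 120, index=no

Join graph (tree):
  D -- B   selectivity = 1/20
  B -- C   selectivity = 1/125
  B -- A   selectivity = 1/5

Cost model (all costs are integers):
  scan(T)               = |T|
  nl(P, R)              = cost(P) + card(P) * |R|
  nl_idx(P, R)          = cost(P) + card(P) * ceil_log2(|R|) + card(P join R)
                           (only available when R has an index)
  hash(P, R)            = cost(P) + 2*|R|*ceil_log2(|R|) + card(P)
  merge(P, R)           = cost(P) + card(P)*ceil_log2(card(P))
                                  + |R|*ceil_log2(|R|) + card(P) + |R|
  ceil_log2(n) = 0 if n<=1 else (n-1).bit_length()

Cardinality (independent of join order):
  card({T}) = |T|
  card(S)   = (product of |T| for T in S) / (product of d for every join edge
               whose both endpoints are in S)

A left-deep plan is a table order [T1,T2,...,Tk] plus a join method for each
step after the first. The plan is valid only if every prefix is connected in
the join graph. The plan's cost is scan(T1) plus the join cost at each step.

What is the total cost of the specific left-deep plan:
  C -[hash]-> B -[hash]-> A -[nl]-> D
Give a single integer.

486080

step 1: scan C: cost=100, card=100
step 2: join B via hash
    card(P join B) = 100*250/(125) = 200
    cost = 100 + 2*250*8 + 100 = 4200
step 3: join A via hash
    card(P join A) = 200*120/(5) = 4800
    cost = 4200 + 2*120*7 + 200 = 6080
step 4: join D via nl
    card(P join D) = 4800*100/(20) = 24000
    cost = 6080 + 4800*100 = 486080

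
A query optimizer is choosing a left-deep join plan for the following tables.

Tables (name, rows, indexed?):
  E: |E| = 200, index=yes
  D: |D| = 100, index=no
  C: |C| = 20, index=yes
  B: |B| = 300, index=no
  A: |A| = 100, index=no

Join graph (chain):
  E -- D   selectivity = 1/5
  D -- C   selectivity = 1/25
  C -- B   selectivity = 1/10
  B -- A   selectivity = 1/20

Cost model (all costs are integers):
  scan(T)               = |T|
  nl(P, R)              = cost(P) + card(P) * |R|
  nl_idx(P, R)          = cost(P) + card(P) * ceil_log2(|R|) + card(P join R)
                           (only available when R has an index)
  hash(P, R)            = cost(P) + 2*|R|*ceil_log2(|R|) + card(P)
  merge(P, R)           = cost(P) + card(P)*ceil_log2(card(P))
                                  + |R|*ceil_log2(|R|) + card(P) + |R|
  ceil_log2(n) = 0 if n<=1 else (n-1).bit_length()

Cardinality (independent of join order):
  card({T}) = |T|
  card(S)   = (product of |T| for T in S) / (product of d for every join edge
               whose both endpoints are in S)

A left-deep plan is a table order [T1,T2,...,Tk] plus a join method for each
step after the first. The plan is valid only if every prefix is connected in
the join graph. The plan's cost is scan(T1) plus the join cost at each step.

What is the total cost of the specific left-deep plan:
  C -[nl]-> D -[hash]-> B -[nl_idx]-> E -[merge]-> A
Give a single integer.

step 1: scan C: cost=20, card=20
step 2: join D via nl
    card(P join D) = 20*100/(25) = 80
    cost = 20 + 20*100 = 2020
step 3: join B via hash
    card(P join B) = 80*300/(10) = 2400
    cost = 2020 + 2*300*9 + 80 = 7500
step 4: join E via nl_idx
    card(P join E) = 2400*200/(5) = 96000
    cost = 7500 + 2400*8 + 96000 = 122700
step 5: join A via merge
    card(P join A) = 96000*100/(20) = 480000
    cost = 122700 + 96000*17 + 100*7 + 96000 + 100 = 1851500

1851500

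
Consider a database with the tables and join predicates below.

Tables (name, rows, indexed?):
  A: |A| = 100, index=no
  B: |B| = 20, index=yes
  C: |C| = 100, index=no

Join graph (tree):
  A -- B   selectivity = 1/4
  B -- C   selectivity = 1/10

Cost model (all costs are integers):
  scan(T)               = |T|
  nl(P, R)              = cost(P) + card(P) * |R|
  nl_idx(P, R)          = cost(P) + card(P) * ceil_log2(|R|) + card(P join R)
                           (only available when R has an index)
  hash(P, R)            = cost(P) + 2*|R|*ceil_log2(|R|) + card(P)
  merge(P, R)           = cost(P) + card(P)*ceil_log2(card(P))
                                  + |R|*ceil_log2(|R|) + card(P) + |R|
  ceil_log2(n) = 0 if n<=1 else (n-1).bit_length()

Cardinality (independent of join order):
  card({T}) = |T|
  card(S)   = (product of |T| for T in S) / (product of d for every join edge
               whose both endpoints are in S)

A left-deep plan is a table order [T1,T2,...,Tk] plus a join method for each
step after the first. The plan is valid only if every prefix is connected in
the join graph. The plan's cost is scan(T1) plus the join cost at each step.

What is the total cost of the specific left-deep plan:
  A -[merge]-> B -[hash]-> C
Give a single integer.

step 1: scan A: cost=100, card=100
step 2: join B via merge
    card(P join B) = 100*20/(4) = 500
    cost = 100 + 100*7 + 20*5 + 100 + 20 = 1020
step 3: join C via hash
    card(P join C) = 500*100/(10) = 5000
    cost = 1020 + 2*100*7 + 500 = 2920

2920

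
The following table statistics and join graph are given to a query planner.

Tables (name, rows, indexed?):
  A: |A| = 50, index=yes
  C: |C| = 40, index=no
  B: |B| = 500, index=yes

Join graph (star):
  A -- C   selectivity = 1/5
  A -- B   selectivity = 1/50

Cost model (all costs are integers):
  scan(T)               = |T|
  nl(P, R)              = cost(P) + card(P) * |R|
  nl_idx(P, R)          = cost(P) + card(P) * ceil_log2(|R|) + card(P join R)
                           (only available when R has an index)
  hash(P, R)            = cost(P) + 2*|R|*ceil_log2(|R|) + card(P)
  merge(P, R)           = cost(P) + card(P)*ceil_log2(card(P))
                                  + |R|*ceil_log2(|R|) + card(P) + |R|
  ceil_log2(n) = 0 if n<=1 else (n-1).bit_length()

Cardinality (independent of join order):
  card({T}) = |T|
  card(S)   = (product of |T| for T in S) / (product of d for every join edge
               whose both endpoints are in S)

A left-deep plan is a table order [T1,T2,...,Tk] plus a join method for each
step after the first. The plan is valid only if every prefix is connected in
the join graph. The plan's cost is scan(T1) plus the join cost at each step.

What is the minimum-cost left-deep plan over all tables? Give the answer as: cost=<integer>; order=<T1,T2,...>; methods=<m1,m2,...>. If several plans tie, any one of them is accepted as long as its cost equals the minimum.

Selinger DP (subsets sized 1..n):
  {A}: scan cost=50, card=50
  {C}: scan cost=40, card=40
  {B}: scan cost=500, card=500
  {AC}: card=400; try (C,hash)→580, (A,merge)→670, (C,merge)→680, (A,hash)→680, (A,nl_idx)→680, (A,nl)→2040 …(+1); best=580 via (C,hash)
  {AB}: card=500; try (B,nl_idx)→1000, (A,hash)→1600, (A,nl_idx)→4000, (B,merge)→5400, (A,merge)→5850, (B,hash)→9100 …(+2); best=1000 via (B,nl_idx)
  {ABC}: card=4000; try (C,hash)→1980, (C,merge)→6280, (B,nl_idx)→8180, (B,merge)→9580, (B,hash)→9980, (C,nl)→21000 …(+1); best=1980 via (C,hash)

cost=1980; order=A,B,C; methods=nl_idx,hash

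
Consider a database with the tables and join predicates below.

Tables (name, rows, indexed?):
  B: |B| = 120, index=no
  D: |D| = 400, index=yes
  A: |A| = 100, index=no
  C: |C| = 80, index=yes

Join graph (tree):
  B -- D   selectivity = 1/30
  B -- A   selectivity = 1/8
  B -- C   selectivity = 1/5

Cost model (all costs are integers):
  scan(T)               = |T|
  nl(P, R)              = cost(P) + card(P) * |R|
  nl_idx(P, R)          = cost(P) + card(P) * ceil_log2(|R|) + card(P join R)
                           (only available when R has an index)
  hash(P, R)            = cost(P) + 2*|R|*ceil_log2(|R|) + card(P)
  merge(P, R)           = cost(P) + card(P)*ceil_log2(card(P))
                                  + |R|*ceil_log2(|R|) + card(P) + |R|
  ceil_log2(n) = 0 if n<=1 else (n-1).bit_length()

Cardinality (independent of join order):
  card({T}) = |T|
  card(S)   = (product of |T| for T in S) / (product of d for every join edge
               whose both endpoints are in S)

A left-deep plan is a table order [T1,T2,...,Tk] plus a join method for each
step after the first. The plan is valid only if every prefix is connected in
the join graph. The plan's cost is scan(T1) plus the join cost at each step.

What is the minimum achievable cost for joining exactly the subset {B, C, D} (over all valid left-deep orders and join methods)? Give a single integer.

5200

Selinger DP over subsets of {B,C,D}:
  {B}: scan cost=120, card=120
  {D}: scan cost=400, card=400
  {C}: scan cost=80, card=80
  {BD}: card=1600; try (B,hash)→2480, (D,nl_idx)→2800, (D,merge)→5080, (B,merge)→5360, (D,hash)→7440, (D,nl)→48120 …(+1); best=2480 via (B,hash)
  {BC}: card=1920; try (C,hash)→1360, (B,merge)→1680, (C,merge)→1720, (B,hash)→1840, (C,nl_idx)→2880, (B,nl)→9680 …(+1); best=1360 via (C,hash)
  {BCD}: card=25600; try (C,hash)→5200, (D,hash)→10480, (C,merge)→22320, (D,merge)→28400, (C,nl_idx)→39280, (D,nl_idx)→44240 …(+2); best=5200 via (C,hash)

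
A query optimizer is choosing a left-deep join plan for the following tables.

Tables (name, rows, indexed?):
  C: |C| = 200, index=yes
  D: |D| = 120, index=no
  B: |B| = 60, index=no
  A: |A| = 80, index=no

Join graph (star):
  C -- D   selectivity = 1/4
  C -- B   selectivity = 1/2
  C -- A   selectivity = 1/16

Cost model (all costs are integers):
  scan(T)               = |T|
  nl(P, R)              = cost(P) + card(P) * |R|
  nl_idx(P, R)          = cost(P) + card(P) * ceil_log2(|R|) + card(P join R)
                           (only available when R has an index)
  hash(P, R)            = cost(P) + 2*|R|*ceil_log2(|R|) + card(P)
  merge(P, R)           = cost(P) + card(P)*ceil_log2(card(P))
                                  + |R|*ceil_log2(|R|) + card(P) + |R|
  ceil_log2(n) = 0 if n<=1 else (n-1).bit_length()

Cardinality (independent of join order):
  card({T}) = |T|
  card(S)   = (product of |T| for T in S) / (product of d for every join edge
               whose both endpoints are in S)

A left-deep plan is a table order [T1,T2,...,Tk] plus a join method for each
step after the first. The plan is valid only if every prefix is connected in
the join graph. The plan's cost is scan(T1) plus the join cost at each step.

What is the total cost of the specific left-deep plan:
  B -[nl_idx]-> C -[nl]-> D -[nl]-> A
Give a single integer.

15126540

step 1: scan B: cost=60, card=60
step 2: join C via nl_idx
    card(P join C) = 60*200/(2) = 6000
    cost = 60 + 60*8 + 6000 = 6540
step 3: join D via nl
    card(P join D) = 6000*120/(4) = 180000
    cost = 6540 + 6000*120 = 726540
step 4: join A via nl
    card(P join A) = 180000*80/(16) = 900000
    cost = 726540 + 180000*80 = 15126540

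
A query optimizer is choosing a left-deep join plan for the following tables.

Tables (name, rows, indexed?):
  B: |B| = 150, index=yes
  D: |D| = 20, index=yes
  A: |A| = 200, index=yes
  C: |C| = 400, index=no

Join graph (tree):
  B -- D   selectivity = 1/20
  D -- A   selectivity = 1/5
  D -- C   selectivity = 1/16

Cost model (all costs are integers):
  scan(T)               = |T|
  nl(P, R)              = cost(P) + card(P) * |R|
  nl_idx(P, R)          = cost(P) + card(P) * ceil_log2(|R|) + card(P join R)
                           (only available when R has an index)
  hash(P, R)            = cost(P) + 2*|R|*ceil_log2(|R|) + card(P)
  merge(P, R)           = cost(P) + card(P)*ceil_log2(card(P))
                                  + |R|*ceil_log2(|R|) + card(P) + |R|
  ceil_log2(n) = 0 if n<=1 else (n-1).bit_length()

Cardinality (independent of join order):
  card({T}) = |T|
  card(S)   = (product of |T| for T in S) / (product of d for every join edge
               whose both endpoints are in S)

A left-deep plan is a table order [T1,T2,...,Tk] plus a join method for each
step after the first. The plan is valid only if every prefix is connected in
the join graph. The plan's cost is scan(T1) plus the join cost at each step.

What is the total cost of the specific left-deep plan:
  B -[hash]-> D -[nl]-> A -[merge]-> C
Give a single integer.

118500

step 1: scan B: cost=150, card=150
step 2: join D via hash
    card(P join D) = 150*20/(20) = 150
    cost = 150 + 2*20*5 + 150 = 500
step 3: join A via nl
    card(P join A) = 150*200/(5) = 6000
    cost = 500 + 150*200 = 30500
step 4: join C via merge
    card(P join C) = 6000*400/(16) = 150000
    cost = 30500 + 6000*13 + 400*9 + 6000 + 400 = 118500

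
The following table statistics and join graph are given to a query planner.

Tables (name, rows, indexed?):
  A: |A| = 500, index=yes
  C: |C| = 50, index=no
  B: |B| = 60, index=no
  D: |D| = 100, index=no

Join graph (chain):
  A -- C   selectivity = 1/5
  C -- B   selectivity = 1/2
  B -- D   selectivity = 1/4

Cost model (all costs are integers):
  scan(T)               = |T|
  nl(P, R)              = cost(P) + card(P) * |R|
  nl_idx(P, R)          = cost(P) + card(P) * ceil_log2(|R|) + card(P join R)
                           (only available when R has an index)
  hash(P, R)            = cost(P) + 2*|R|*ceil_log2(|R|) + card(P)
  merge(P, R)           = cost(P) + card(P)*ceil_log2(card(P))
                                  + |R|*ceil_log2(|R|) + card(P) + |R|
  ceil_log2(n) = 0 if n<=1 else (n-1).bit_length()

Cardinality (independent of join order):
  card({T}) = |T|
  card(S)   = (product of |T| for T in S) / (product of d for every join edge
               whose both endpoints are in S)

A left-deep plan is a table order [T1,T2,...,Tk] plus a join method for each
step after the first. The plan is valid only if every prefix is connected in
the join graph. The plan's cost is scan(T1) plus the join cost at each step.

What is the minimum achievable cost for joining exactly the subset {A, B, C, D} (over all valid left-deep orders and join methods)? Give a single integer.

49520

Selinger DP over subsets of {A,B,C,D}:
  {A}: scan cost=500, card=500
  {C}: scan cost=50, card=50
  {B}: scan cost=60, card=60
  {D}: scan cost=100, card=100
  {AC}: card=5000; try (C,hash)→1600, (A,merge)→5400, (A,nl_idx)→5500, (C,merge)→5850, (A,hash)→9100, (A,nl)→25050 …(+1); best=1600 via (C,hash)
  {BC}: card=1500; try (C,hash)→720, (B,hash)→820, (B,merge)→820, (C,merge)→830, (B,nl)→3050, (C,nl)→3060; best=720 via (C,hash)
  {BD}: card=1500; try (B,hash)→920, (D,merge)→1280, (B,merge)→1320, (D,hash)→1520, (D,nl)→6060, (B,nl)→6100; best=920 via (B,hash)
  {ABC}: card=150000; try (B,hash)→7320, (A,hash)→11220, (A,merge)→23720, (B,merge)→72020, (A,nl_idx)→164220, (B,nl)→301600 …(+1); best=7320 via (B,hash)
  {BCD}: card=37500; try (C,hash)→3020, (D,hash)→3620, (C,merge)→19270, (D,merge)→19520, (C,nl)→75920, (D,nl)→150720; best=3020 via (C,hash)
  {ABCD}: card=3750000; try (A,hash)→49520, (D,hash)→158720, (A,merge)→645520, (D,merge)→2858120, (A,nl_idx)→4090520, (D,nl)→15007320 …(+1); best=49520 via (A,hash)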